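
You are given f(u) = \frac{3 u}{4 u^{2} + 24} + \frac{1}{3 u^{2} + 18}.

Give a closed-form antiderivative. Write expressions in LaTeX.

Integrate term by term and add the pieces.
Check: d/du[\frac{27 \log{\left(u^{2} + 6 \right)} + 4 \sqrt{6} \operatorname{atan}{\left(\frac{\sqrt{6} u}{6} \right)}}{72}] = \frac{9 u + 4}{12 u^{2} + 72}, which equals f(u).

An antiderivative is F(u) = \frac{27 \log{\left(u^{2} + 6 \right)} + 4 \sqrt{6} \operatorname{atan}{\left(\frac{\sqrt{6} u}{6} \right)}}{72}.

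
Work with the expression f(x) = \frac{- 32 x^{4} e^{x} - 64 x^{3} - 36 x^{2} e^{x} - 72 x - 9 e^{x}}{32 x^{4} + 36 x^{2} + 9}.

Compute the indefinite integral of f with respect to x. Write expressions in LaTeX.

Check any antiderivative F(x) by computing F'(x) and comparing it with f(x).
Check: d/dx[- e^{x} + \log{\left(2 x^{2} + \frac{3}{2} \right)} - 2 \log{\left(4 x^{2} + \frac{3}{2} \right)}] = \frac{- 32 x^{4} e^{x} - 64 x^{3} - 36 x^{2} e^{x} - 72 x - 9 e^{x}}{32 x^{4} + 36 x^{2} + 9} = f(x).

F(x) = - e^{x} + \log{\left(2 x^{2} + \frac{3}{2} \right)} - 2 \log{\left(4 x^{2} + \frac{3}{2} \right)} + C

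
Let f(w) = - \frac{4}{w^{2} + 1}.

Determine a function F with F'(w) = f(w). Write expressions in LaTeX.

Recover f(w) by differentiating a candidate F(w); any mismatch rules it out.
Check: d/dw[- 4 \operatorname{atan}{\left(w \right)}] = - \frac{4}{w^{2} + 1} = f(w).

An antiderivative is F(w) = - 4 \operatorname{atan}{\left(w \right)}.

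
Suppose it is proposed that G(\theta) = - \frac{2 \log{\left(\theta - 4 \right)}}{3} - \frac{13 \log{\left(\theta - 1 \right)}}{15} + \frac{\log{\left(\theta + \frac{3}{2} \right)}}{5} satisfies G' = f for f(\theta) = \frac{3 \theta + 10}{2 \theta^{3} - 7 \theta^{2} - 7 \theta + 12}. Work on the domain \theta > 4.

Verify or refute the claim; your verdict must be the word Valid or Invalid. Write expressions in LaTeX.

Invalid: d/d\theta[G] - f = - \frac{4}{3 \theta - 12}, which is not 0.

d/d\theta[G] = \frac{- 8 \theta^{2} + 5 \theta + 42}{6 \theta^{3} - 21 \theta^{2} - 21 \theta + 36}
d/d\theta[G] - f(\theta) = - \frac{4}{3 \theta - 12} != 0.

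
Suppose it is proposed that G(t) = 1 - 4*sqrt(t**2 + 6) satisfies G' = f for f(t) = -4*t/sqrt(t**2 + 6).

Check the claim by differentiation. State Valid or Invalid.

d/dt[G] = -4*t/sqrt(t**2 + 6)
This equals f(t) exactly, so the claim holds.

Valid. The derivative of G reproduces f.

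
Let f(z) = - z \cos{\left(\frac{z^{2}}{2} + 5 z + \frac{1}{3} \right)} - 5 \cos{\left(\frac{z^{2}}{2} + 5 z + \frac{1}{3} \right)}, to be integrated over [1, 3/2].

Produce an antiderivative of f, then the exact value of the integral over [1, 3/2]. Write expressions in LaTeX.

f matches the chain-rule pattern g'(h)*h' with inner function h(z) = \frac{z^{2}}{2} + 5 z + \frac{1}{3}; substituting u = h(z) collapses the integral.
F(z) = - \sin{\left(\frac{z^{2}}{2} + 5 z + \frac{1}{3} \right)} is an antiderivative of f.
Check: d/dz[- \sin{\left(\frac{z^{2}}{2} + 5 z + \frac{1}{3} \right)}] = - z \cos{\left(\frac{z^{2}}{2} + 5 z + \frac{1}{3} \right)} - 5 \cos{\left(\frac{z^{2}}{2} + 5 z + \frac{1}{3} \right)} = f(z).
F(3/2) = - \sin{\left(\frac{215}{24} \right)}; F(1) = - \sin{\left(\frac{35}{6} \right)}.
Integral = F(3/2) - F(1) = - \sin{\left(\frac{215}{24} \right)} + \sin{\left(\frac{35}{6} \right)}.

Antiderivative: F(z) = - \sin{\left(\frac{z^{2}}{2} + 5 z + \frac{1}{3} \right)}; value = - \sin{\left(\frac{215}{24} \right)} + \sin{\left(\frac{35}{6} \right)}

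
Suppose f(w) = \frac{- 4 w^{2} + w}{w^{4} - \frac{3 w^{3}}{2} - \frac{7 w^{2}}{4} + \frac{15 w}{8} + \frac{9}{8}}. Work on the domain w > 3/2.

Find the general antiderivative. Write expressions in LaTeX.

Factor the denominator (\left(w + 1\right) \left(2 w - 3\right)^{2} \left(2 w + 1\right)) and decompose: f = - \frac{3}{2 \left(2 w + 1\right)} - \frac{17}{10 \left(2 w - 3\right)} - \frac{6}{\left(2 w - 3\right)^{2}} + \frac{8}{5 \left(w + 1\right)}; each piece integrates to a log, atan, or power term.
Check: d/dw[\frac{- 34 w \log{\left(w - \frac{3}{2} \right)} - 30 w \log{\left(w + \frac{1}{2} \right)} + 64 w \log{\left(w + 1 \right)} + 51 \log{\left(w - \frac{3}{2} \right)} + 45 \log{\left(w + \frac{1}{2} \right)} - 96 \log{\left(w + 1 \right)} + 60}{40 w - 60}] = \frac{- 32 w^{2} + 8 w}{8 w^{4} - 12 w^{3} - 14 w^{2} + 15 w + 9}, which equals f(w).

F(w) = \frac{- 34 w \log{\left(w - \frac{3}{2} \right)} - 30 w \log{\left(w + \frac{1}{2} \right)} + 64 w \log{\left(w + 1 \right)} + 51 \log{\left(w - \frac{3}{2} \right)} + 45 \log{\left(w + \frac{1}{2} \right)} - 96 \log{\left(w + 1 \right)} + 60}{40 w - 60} + C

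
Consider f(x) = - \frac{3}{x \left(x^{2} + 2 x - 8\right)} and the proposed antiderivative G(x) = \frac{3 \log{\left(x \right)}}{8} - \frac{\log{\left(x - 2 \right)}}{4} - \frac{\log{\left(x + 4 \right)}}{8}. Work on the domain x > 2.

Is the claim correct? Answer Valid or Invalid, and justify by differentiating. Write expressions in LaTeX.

Valid. The derivative of G reproduces f.

d/dx[G] = - \frac{3}{x^{3} + 2 x^{2} - 8 x}
This equals f(x) exactly, so the claim holds.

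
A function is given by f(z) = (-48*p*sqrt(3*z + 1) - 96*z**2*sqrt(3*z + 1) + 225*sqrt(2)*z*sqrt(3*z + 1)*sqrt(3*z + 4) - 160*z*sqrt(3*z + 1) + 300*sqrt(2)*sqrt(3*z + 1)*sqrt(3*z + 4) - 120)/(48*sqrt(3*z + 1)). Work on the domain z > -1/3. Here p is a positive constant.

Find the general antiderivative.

Any candidate F(z) must reproduce f(z) exactly when differentiated.
Check: d/dz[-p*z - 2*z**3/3 + 15*z**2*sqrt(3*z/2 + 2)/4 - 5*z**2/3 + 10*z*sqrt(3*z/2 + 2) + 20*sqrt(3*z/2 + 2)/3 - 5*sqrt(3*z + 1)/3] = sqrt(2)*(-24*sqrt(2)*p*sqrt(3*z + 1)*sqrt(3*z + 4) - 48*sqrt(2)*z**2*sqrt(3*z + 1)*sqrt(3*z + 4) + 675*z**2*sqrt(3*z + 1) - 80*sqrt(2)*z*sqrt(3*z + 1)*sqrt(3*z + 4) + 1800*z*sqrt(3*z + 1) + 1200*sqrt(3*z + 1) - 60*sqrt(2)*sqrt(3*z + 4))/(48*sqrt(3*z + 1)*sqrt(3*z + 4)), which equals f(z).

F(z) = -p*z - 2*z**3/3 + 15*z**2*sqrt(3*z/2 + 2)/4 - 5*z**2/3 + 10*z*sqrt(3*z/2 + 2) + 20*sqrt(3*z/2 + 2)/3 - 5*sqrt(3*z + 1)/3 + C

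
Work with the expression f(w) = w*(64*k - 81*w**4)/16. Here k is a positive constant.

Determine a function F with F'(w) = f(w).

An antiderivative is F(w) = w**2*(64*k - 27*w**4)/32.

An antiderivative F(w) passes only if d/dw[F] lands on f(w) exactly.
Check: d/dw[w**2*(64*k - 27*w**4)/32] = 4*k*w - 81*w**5/16, which equals f(w).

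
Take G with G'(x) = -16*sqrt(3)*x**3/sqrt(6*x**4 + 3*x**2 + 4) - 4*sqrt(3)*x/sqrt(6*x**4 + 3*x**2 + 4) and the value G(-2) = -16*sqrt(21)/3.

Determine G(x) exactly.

G'(x) matches the chain-rule pattern g'(h)*h' with inner function h(x) = 2*x**4 + x**2 + 4/3; substituting u = h(x) collapses the integral.
A general antiderivative is -4*sqrt(2*x**4 + x**2 + 4/3) + C.
The condition gives C = -16*sqrt(21)/3 - (-16*sqrt(21)/3) = 0.
So G(x) = -4*sqrt(3)*sqrt(6*x**4 + 3*x**2 + 4)/3.
Check: d/dx[-4*sqrt(3)*sqrt(6*x**4 + 3*x**2 + 4)/3] = (-16*sqrt(3)*x**3 - 4*sqrt(3)*x)/sqrt(6*x**4 + 3*x**2 + 4), which equals G'(x).

G(x) = -4*sqrt(3)*sqrt(6*x**4 + 3*x**2 + 4)/3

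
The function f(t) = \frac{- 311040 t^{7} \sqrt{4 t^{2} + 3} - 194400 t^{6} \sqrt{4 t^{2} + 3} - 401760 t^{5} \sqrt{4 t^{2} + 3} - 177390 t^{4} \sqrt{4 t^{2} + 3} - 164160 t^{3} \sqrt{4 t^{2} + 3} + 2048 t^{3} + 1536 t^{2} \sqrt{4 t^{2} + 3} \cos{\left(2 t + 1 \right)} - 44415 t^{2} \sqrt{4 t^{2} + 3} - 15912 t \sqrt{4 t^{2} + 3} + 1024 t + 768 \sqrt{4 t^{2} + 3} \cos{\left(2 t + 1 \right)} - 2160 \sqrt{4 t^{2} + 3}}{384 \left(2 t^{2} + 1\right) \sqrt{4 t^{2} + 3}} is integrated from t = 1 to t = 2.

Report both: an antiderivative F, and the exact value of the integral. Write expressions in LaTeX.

Differentiate the proposed F(t) back; it has to land on f(t) exactly.
F(t) = \frac{256 \sqrt{4 t^{2} + 3} + 15 \left(- 12 t^{2} - 3 t - 4\right)^{3} + 1152 \log{\left(2 t^{2} + 1 \right)} + 384 \sin{\left(2 t + 1 \right)}}{384} is an antiderivative of f.
Check: d/dt[\frac{256 \sqrt{4 t^{2} + 3} + 15 \left(- 12 t^{2} - 3 t - 4\right)^{3} + 1152 \log{\left(2 t^{2} + 1 \right)} + 384 \sin{\left(2 t + 1 \right)}}{384}] = \frac{- 311040 t^{7} \sqrt{4 t^{2} + 3} - 194400 t^{6} \sqrt{4 t^{2} + 3} - 401760 t^{5} \sqrt{4 t^{2} + 3} - 177390 t^{4} \sqrt{4 t^{2} + 3} - 164160 t^{3} \sqrt{4 t^{2} + 3} + 2048 t^{3} + 1536 t^{2} \sqrt{4 t^{2} + 3} \cos{\left(2 t + 1 \right)} - 44415 t^{2} \sqrt{4 t^{2} + 3} - 15912 t \sqrt{4 t^{2} + 3} + 1024 t + 768 \sqrt{4 t^{2} + 3} \cos{\left(2 t + 1 \right)} - 2160 \sqrt{4 t^{2} + 3}}{768 t^{2} \sqrt{4 t^{2} + 3} + 384 \sqrt{4 t^{2} + 3}}, which equals f(t).
F(2) = - \frac{121945}{16} + \sin{\left(5 \right)} + \frac{2 \sqrt{19}}{3} + 3 \log{\left(9 \right)}; F(1) = - \frac{34295}{128} + \sin{\left(3 \right)} + \frac{2 \sqrt{7}}{3} + 3 \log{\left(3 \right)}.
Integral = F(2) - F(1) = - \frac{941265}{128} - 3 \log{\left(3 \right)} - \frac{2 \sqrt{7}}{3} + \sin{\left(5 \right)} - \sin{\left(3 \right)} + \frac{2 \sqrt{19}}{3} + 3 \log{\left(9 \right)}.

Antiderivative: F(t) = \frac{256 \sqrt{4 t^{2} + 3} + 15 \left(- 12 t^{2} - 3 t - 4\right)^{3} + 1152 \log{\left(2 t^{2} + 1 \right)} + 384 \sin{\left(2 t + 1 \right)}}{384}; value = - \frac{941265}{128} - 3 \log{\left(3 \right)} - \frac{2 \sqrt{7}}{3} + \sin{\left(5 \right)} - \sin{\left(3 \right)} + \frac{2 \sqrt{19}}{3} + 3 \log{\left(9 \right)}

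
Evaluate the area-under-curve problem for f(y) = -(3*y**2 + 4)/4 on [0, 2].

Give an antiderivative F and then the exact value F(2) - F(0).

Since d/dy undoes antidifferentiation here, F'(y) = f(y) is required of F(y).
F(y) = -y**3/4 - y is an antiderivative of f.
Check: d/dy[-y**3/4 - y] = -3*y**2/4 - 1, which equals f(y).
F(2) = -4; F(0) = 0.
Integral = F(2) - F(0) = -4.

Antiderivative: F(y) = -y**3/4 - y; value = -4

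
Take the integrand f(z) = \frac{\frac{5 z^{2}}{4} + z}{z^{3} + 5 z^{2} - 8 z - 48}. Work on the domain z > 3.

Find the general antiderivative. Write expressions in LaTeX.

The denominator factors as 4 \left(z - 3\right) \left(z + 4\right)^{2}; partial fractions split f into directly integrable pieces: \frac{47}{49 \left(z + 4\right)} - \frac{16}{7 \left(z + 4\right)^{2}} + \frac{57}{196 \left(z - 3\right)}.
Check: d/dz[\frac{57 \log{\left(z - 3 \right)}}{196} + \frac{47 \log{\left(z + 4 \right)}}{49} + \frac{16}{7 z + 28}] = \frac{5 z^{2} + 4 z}{4 z^{3} + 20 z^{2} - 32 z - 192}, which equals f(z).

F(z) = \frac{57 \log{\left(z - 3 \right)}}{196} + \frac{47 \log{\left(z + 4 \right)}}{49} + \frac{16}{7 z + 28} + C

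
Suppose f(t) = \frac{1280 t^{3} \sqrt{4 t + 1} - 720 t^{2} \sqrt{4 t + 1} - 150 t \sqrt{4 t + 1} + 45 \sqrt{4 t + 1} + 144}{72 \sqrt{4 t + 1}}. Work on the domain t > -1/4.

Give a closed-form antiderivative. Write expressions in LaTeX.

An antiderivative is F(t) = \frac{1280 t^{4} - 960 t^{3} - 300 t^{2} + 180 t + 288 \sqrt{4 t + 1} + 45}{288}.

Since d/dt undoes antidifferentiation here, F'(t) = f(t) is required of F(t).
Check: d/dt[\frac{1280 t^{4} - 960 t^{3} - 300 t^{2} + 180 t + 288 \sqrt{4 t + 1} + 45}{288}] = \frac{1280 t^{3} \sqrt{4 t + 1} - 720 t^{2} \sqrt{4 t + 1} - 150 t \sqrt{4 t + 1} + 45 \sqrt{4 t + 1} + 144}{72 \sqrt{4 t + 1}} = f(t).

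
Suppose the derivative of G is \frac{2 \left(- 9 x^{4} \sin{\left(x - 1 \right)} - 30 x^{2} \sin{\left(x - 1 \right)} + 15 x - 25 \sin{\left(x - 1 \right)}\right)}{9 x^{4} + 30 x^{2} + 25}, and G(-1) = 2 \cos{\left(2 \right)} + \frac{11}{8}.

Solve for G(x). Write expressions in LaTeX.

G(x) = \frac{6 x^{2} \cos{\left(x - 1 \right)} + 6 x^{2} + 10 \cos{\left(x - 1 \right)} + 5}{3 x^{2} + 5}

For G(x) to be correct, d/dx[G] must agree with the stated G'(x) identically.
A general antiderivative is 2 \cos{\left(x - 1 \right)} - \frac{5}{2 \left(\frac{3 x^{2}}{2} + \frac{5}{2}\right)} + C.
The condition gives C = 2 \cos{\left(2 \right)} + \frac{11}{8} - (2 \cos{\left(2 \right)} - \frac{5}{8}) = 2.
So G(x) = \frac{6 x^{2} \cos{\left(x - 1 \right)} + 6 x^{2} + 10 \cos{\left(x - 1 \right)} + 5}{3 x^{2} + 5}.
Check: d/dx[\frac{6 x^{2} \cos{\left(x - 1 \right)} + 6 x^{2} + 10 \cos{\left(x - 1 \right)} + 5}{3 x^{2} + 5}] = \frac{- 18 x^{4} \sin{\left(x - 1 \right)} - 60 x^{2} \sin{\left(x - 1 \right)} + 30 x - 50 \sin{\left(x - 1 \right)}}{9 x^{4} + 30 x^{2} + 25}, which equals G'(x).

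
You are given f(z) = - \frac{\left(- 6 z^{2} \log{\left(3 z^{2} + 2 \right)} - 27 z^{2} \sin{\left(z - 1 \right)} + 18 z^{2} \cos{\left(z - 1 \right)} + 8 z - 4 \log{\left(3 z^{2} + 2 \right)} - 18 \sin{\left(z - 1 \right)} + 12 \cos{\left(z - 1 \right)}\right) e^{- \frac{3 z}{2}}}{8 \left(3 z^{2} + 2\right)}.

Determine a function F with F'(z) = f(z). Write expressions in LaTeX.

f has the shape u'v + uv' for u = - \frac{\log{\left(3 z^{2} + 2 \right)}}{6} - \frac{3 \sin{\left(z - 1 \right)}}{4} and v = e^{- \frac{3 z}{2}} — it is the derivative of the product u*v.
Check: d/dz[\frac{\left(- 2 \log{\left(3 z^{2} + 2 \right)} - 9 \sin{\left(z - 1 \right)}\right) e^{- \frac{3 z}{2}}}{12}] = \frac{6 z^{2} \log{\left(3 z^{2} + 2 \right)} + 27 z^{2} \sin{\left(z - 1 \right)} - 18 z^{2} \cos{\left(z - 1 \right)} - 8 z + 4 \log{\left(3 z^{2} + 2 \right)} + 18 \sin{\left(z - 1 \right)} - 12 \cos{\left(z - 1 \right)}}{24 z^{2} e^{\frac{3 z}{2}} + 16 e^{\frac{3 z}{2}}}, which equals f(z).

An antiderivative is F(z) = \frac{\left(- 2 \log{\left(3 z^{2} + 2 \right)} - 9 \sin{\left(z - 1 \right)}\right) e^{- \frac{3 z}{2}}}{12}.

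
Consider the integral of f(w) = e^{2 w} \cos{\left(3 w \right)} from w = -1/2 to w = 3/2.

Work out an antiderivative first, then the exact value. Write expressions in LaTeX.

Check any antiderivative F(w) by computing F'(w) and comparing it with f(w).
F(w) = \frac{3 e^{2 w} \sin{\left(3 w \right)}}{13} + \frac{2 e^{2 w} \cos{\left(3 w \right)}}{13} is an antiderivative of f.
Check: d/dw[\frac{3 e^{2 w} \sin{\left(3 w \right)}}{13} + \frac{2 e^{2 w} \cos{\left(3 w \right)}}{13}] = e^{2 w} \cos{\left(3 w \right)} = f(w).
F(3/2) = \frac{3 e^{3} \sin{\left(\frac{9}{2} \right)}}{13} + \frac{2 e^{3} \cos{\left(\frac{9}{2} \right)}}{13}; F(-1/2) = - \frac{3 \sin{\left(\frac{3}{2} \right)}}{13 e} + \frac{2 \cos{\left(\frac{3}{2} \right)}}{13 e}.
Integral = F(3/2) - F(-1/2) = \frac{3 e^{3} \sin{\left(\frac{9}{2} \right)}}{13} + \frac{2 e^{3} \cos{\left(\frac{9}{2} \right)}}{13} - \frac{2 \cos{\left(\frac{3}{2} \right)}}{13 e} + \frac{3 \sin{\left(\frac{3}{2} \right)}}{13 e}.

Antiderivative: F(w) = \frac{3 e^{2 w} \sin{\left(3 w \right)}}{13} + \frac{2 e^{2 w} \cos{\left(3 w \right)}}{13}; value = \frac{3 e^{3} \sin{\left(\frac{9}{2} \right)}}{13} + \frac{2 e^{3} \cos{\left(\frac{9}{2} \right)}}{13} - \frac{2 \cos{\left(\frac{3}{2} \right)}}{13 e} + \frac{3 \sin{\left(\frac{3}{2} \right)}}{13 e}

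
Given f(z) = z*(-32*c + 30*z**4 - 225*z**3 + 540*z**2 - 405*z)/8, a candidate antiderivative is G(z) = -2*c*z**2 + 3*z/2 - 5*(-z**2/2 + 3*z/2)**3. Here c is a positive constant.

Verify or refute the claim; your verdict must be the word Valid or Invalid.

d/dz[G] = -4*c*z + 15*z**5/4 - 225*z**4/8 + 135*z**3/2 - 405*z**2/8 + 3/2
d/dz[G] - f(z) = 3/2 != 0.

Invalid: d/dz[G] - f = 3/2, which is not 0.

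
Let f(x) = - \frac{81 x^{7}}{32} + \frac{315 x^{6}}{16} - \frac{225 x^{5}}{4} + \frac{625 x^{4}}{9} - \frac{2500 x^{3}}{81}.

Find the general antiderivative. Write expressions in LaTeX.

f matches the chain-rule pattern g'(h)*h' with inner function h(x) = \frac{3 x^{2}}{4} - \frac{5 x}{3}; substituting u = h(x) collapses the integral.
Check: d/dx[- \frac{81 x^{8}}{256} + \frac{45 x^{7}}{16} - \frac{75 x^{6}}{8} + \frac{125 x^{5}}{9} - \frac{625 x^{4}}{81}] = - \frac{81 x^{7}}{32} + \frac{315 x^{6}}{16} - \frac{225 x^{5}}{4} + \frac{625 x^{4}}{9} - \frac{2500 x^{3}}{81} = f(x).

F(x) = - \frac{81 x^{8}}{256} + \frac{45 x^{7}}{16} - \frac{75 x^{6}}{8} + \frac{125 x^{5}}{9} - \frac{625 x^{4}}{81} + C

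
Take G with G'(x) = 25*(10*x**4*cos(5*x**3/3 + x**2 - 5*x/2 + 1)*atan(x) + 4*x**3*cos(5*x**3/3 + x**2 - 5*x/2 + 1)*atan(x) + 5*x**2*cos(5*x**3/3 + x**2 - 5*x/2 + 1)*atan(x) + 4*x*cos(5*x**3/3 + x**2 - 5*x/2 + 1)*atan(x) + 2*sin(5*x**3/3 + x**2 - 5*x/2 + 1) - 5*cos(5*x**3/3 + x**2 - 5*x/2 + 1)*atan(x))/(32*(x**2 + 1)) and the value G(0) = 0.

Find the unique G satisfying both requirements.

G(x) = 25*sin(5*x**3/3 + x**2 - 5*x/2 + 1)*atan(x)/16

G'(x) has the shape u'v + uv' for u = 25*atan(x)/16 and v = sin(5*x**3/3 + x**2 - 5*x/2 + 1) — it is the derivative of the product u*v.
A general antiderivative is 25*sin(5*x**3/3 + x**2 - 5*x/2 + 1)*atan(x)/16 + C.
The condition gives C = 0 - (0) = 0.
So G(x) = 25*sin(5*x**3/3 + x**2 - 5*x/2 + 1)*atan(x)/16.
Check: d/dx[25*sin(5*x**3/3 + x**2 - 5*x/2 + 1)*atan(x)/16] = (250*x**4*cos(5*x**3/3 + x**2 - 5*x/2 + 1)*atan(x) + 100*x**3*cos(5*x**3/3 + x**2 - 5*x/2 + 1)*atan(x) + 125*x**2*cos(5*x**3/3 + x**2 - 5*x/2 + 1)*atan(x) + 100*x*cos(5*x**3/3 + x**2 - 5*x/2 + 1)*atan(x) + 50*sin(5*x**3/3 + x**2 - 5*x/2 + 1) - 125*cos(5*x**3/3 + x**2 - 5*x/2 + 1)*atan(x))/(32*x**2 + 32), which equals G'(x).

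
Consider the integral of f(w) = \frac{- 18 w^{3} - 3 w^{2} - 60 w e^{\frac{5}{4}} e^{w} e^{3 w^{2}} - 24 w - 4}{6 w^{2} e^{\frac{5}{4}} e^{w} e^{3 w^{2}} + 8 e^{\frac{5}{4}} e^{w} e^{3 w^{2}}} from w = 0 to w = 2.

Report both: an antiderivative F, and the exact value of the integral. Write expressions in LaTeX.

Antiderivative: F(w) = \frac{\left(- 10 e^{\frac{5}{4}} e^{w} e^{3 w^{2}} \log{\left(w^{2} + \frac{4}{3} \right)} + 1\right) e^{- w} e^{- 3 w^{2}}}{2 e^{\frac{5}{4}}}; value = - 5 \log{\left(\frac{16}{3} \right)} - \frac{1}{2 e^{\frac{5}{4}}} + \frac{1}{2 e^{\frac{61}{4}}} + 5 \log{\left(\frac{4}{3} \right)}

Whatever form F(w) takes, F'(w) = f(w) is non-negotiable.
F(w) = \frac{\left(- 10 e^{\frac{5}{4}} e^{w} e^{3 w^{2}} \log{\left(w^{2} + \frac{4}{3} \right)} + 1\right) e^{- w} e^{- 3 w^{2}}}{2 e^{\frac{5}{4}}} is an antiderivative of f.
Check: d/dw[\frac{\left(- 10 e^{\frac{5}{4}} e^{w} e^{3 w^{2}} \log{\left(w^{2} + \frac{4}{3} \right)} + 1\right) e^{- w} e^{- 3 w^{2}}}{2 e^{\frac{5}{4}}}] = \frac{- 18 w^{3} - 3 w^{2} - 60 w e^{\frac{5}{4}} e^{w} e^{3 w^{2}} - 24 w - 4}{6 w^{2} e^{\frac{5}{4}} e^{w} e^{3 w^{2}} + 8 e^{\frac{5}{4}} e^{w} e^{3 w^{2}}} = f(w).
F(2) = - 5 \log{\left(\frac{16}{3} \right)} + \frac{1}{2 e^{\frac{61}{4}}}; F(0) = - 5 \log{\left(\frac{4}{3} \right)} + \frac{1}{2 e^{\frac{5}{4}}}.
Integral = F(2) - F(0) = - 5 \log{\left(\frac{16}{3} \right)} - \frac{1}{2 e^{\frac{5}{4}}} + \frac{1}{2 e^{\frac{61}{4}}} + 5 \log{\left(\frac{4}{3} \right)}.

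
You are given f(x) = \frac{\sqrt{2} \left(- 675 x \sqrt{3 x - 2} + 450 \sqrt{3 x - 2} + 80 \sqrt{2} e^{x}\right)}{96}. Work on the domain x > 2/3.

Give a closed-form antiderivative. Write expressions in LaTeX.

Since d/dx undoes antidifferentiation here, F'(x) = f(x) is required of F(x).
Check: d/dx[- \frac{45 x^{2} \sqrt{\frac{3 x}{2} - 1}}{8} + \frac{15 x \sqrt{\frac{3 x}{2} - 1}}{2} - \frac{5 \sqrt{\frac{3 x}{2} - 1}}{2} + \frac{5 e^{x}}{3}] = \frac{\sqrt{2} \left(- 2025 x^{2} + 2700 x + 80 \sqrt{2} \sqrt{3 x - 2} e^{x} - 900\right)}{96 \sqrt{3 x - 2}}, which equals f(x).

An antiderivative is F(x) = - \frac{45 x^{2} \sqrt{\frac{3 x}{2} - 1}}{8} + \frac{15 x \sqrt{\frac{3 x}{2} - 1}}{2} - \frac{5 \sqrt{\frac{3 x}{2} - 1}}{2} + \frac{5 e^{x}}{3}.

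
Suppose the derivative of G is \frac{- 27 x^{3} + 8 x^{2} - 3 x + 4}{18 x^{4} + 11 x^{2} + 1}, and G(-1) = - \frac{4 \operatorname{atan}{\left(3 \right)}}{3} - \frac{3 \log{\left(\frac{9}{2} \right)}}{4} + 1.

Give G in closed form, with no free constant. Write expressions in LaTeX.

G(x) = - \frac{3 \log{\left(3 x^{2} + \frac{3}{2} \right)}}{4} + \frac{4 \operatorname{atan}{\left(3 x \right)}}{3} + 1

The proposed G(x) is checked by its d/dx: the result must match the given G'(x).
A general antiderivative is - \frac{3 \log{\left(3 x^{2} + \frac{3}{2} \right)}}{4} + \frac{4 \operatorname{atan}{\left(3 x \right)}}{3} + C.
The condition gives C = - \frac{4 \operatorname{atan}{\left(3 \right)}}{3} - \frac{3 \log{\left(\frac{9}{2} \right)}}{4} + 1 - (- \frac{4 \operatorname{atan}{\left(3 \right)}}{3} - \frac{3 \log{\left(\frac{9}{2} \right)}}{4}) = 1.
So G(x) = - \frac{3 \log{\left(3 x^{2} + \frac{3}{2} \right)}}{4} + \frac{4 \operatorname{atan}{\left(3 x \right)}}{3} + 1.
Check: d/dx[- \frac{3 \log{\left(3 x^{2} + \frac{3}{2} \right)}}{4} + \frac{4 \operatorname{atan}{\left(3 x \right)}}{3} + 1] = \frac{- 27 x^{3} + 8 x^{2} - 3 x + 4}{18 x^{4} + 11 x^{2} + 1} = G'(x).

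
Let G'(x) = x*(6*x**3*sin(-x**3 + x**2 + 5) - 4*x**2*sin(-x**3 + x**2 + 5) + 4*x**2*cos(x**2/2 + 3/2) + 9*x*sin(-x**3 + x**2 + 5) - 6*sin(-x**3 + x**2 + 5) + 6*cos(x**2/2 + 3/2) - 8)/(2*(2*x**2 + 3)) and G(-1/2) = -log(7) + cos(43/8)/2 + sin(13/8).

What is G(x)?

G(x) = (-2*log(4*x**2 + 6) + 2*sin(x**2/2 + 3/2) + cos(-x**3 + x**2 + 5))/2

Recover the given G'(x) by differentiating a candidate G(x); any mismatch rules it out.
A general antiderivative is -log(4*x**2 + 6) + sin(x**2/2 + 3/2) + cos(-x**3 + x**2 + 5)/2 + C.
The condition gives C = -log(7) + cos(43/8)/2 + sin(13/8) - (-log(7) + cos(43/8)/2 + sin(13/8)) = 0.
So G(x) = (-2*log(4*x**2 + 6) + 2*sin(x**2/2 + 3/2) + cos(-x**3 + x**2 + 5))/2.
Check: d/dx[(-2*log(4*x**2 + 6) + 2*sin(x**2/2 + 3/2) + cos(-x**3 + x**2 + 5))/2] = (6*x**4*sin(-x**3 + x**2 + 5) - 4*x**3*sin(-x**3 + x**2 + 5) + 4*x**3*cos(x**2/2 + 3/2) + 9*x**2*sin(-x**3 + x**2 + 5) - 6*x*sin(-x**3 + x**2 + 5) + 6*x*cos(x**2/2 + 3/2) - 8*x)/(4*x**2 + 6), which equals G'(x).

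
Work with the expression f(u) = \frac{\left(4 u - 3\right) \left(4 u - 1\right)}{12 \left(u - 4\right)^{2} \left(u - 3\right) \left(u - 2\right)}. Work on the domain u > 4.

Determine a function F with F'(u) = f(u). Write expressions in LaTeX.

The denominator factors as 12 \left(u - 4\right)^{2} \left(u - 3\right) \left(u - 2\right); partial fractions split f into directly integrable pieces: - \frac{35}{48 \left(u - 2\right)} + \frac{33}{4 \left(u - 3\right)} - \frac{361}{48 \left(u - 4\right)} + \frac{65}{8 \left(u - 4\right)^{2}}.
Check: d/du[\frac{- 361 \left(u - 4\right) \log{\left(u - 4 \right)} + 396 \left(u - 4\right) \log{\left(u - 3 \right)} - 35 \left(u - 4\right) \log{\left(u - 2 \right)} - 390}{48 \left(u - 4\right)}] = \frac{16 u^{2} - 16 u + 3}{12 u^{4} - 156 u^{3} + 744 u^{2} - 1536 u + 1152}, which equals f(u).

An antiderivative is F(u) = \frac{- 361 \left(u - 4\right) \log{\left(u - 4 \right)} + 396 \left(u - 4\right) \log{\left(u - 3 \right)} - 35 \left(u - 4\right) \log{\left(u - 2 \right)} - 390}{48 \left(u - 4\right)}.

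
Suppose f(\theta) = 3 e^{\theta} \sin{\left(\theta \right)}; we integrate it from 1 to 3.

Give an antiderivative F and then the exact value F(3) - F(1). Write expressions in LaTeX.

Since d/d\theta undoes antidifferentiation here, F'(\theta) = f(\theta) is required of F(\theta).
F(\theta) = \frac{3 e^{\theta} \sin{\left(\theta \right)}}{2} - \frac{3 e^{\theta} \cos{\left(\theta \right)}}{2} is an antiderivative of f.
Check: d/d\theta[\frac{3 e^{\theta} \sin{\left(\theta \right)}}{2} - \frac{3 e^{\theta} \cos{\left(\theta \right)}}{2}] = 3 e^{\theta} \sin{\left(\theta \right)} = f(\theta).
F(3) = \frac{3 e^{3} \sin{\left(3 \right)}}{2} - \frac{3 e^{3} \cos{\left(3 \right)}}{2}; F(1) = - \frac{3 e \cos{\left(1 \right)}}{2} + \frac{3 e \sin{\left(1 \right)}}{2}.
Integral = F(3) - F(1) = - \frac{3 e \sin{\left(1 \right)}}{2} + \frac{3 e \cos{\left(1 \right)}}{2} + \frac{3 e^{3} \sin{\left(3 \right)}}{2} - \frac{3 e^{3} \cos{\left(3 \right)}}{2}.

Antiderivative: F(\theta) = \frac{3 e^{\theta} \sin{\left(\theta \right)}}{2} - \frac{3 e^{\theta} \cos{\left(\theta \right)}}{2}; value = - \frac{3 e \sin{\left(1 \right)}}{2} + \frac{3 e \cos{\left(1 \right)}}{2} + \frac{3 e^{3} \sin{\left(3 \right)}}{2} - \frac{3 e^{3} \cos{\left(3 \right)}}{2}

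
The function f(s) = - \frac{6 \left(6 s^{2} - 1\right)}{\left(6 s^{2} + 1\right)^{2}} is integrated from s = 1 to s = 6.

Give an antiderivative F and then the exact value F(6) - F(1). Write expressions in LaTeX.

Recognize the product-rule pattern: f = u'v + uv' with u = 2 s, v = \frac{1}{2 s^{2} + \frac{1}{3}}, so integration by parts undoes it.
F(s) = \frac{6 s}{6 s^{2} + 1} is an antiderivative of f.
Check: d/ds[\frac{6 s}{6 s^{2} + 1}] = \frac{6 - 36 s^{2}}{36 s^{4} + 12 s^{2} + 1}, which equals f(s).
F(6) = \frac{36}{217}; F(1) = \frac{6}{7}.
Integral = F(6) - F(1) = - \frac{150}{217}.

Antiderivative: F(s) = \frac{6 s}{6 s^{2} + 1}; value = - \frac{150}{217}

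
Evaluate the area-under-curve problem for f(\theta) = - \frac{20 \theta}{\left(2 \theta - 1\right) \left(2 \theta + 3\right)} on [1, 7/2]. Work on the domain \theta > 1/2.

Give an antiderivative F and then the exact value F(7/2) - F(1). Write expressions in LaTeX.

Antiderivative: F(\theta) = - \frac{5 \log{\left(\theta - \frac{1}{2} \right)}}{4} - \frac{15 \log{\left(\theta + \frac{3}{2} \right)}}{4}; value = - \frac{15 \log{\left(5 \right)}}{4} - \frac{5 \log{\left(3 \right)}}{4} - \frac{5 \log{\left(2 \right)}}{4} + \frac{15 \log{\left(\frac{5}{2} \right)}}{4}

Factor the denominator (\left(2 \theta - 1\right) \left(2 \theta + 3\right)) and decompose: f = - \frac{15}{2 \left(2 \theta + 3\right)} - \frac{5}{2 \left(2 \theta - 1\right)}; each piece integrates to a log, atan, or power term.
F(\theta) = - \frac{5 \log{\left(\theta - \frac{1}{2} \right)}}{4} - \frac{15 \log{\left(\theta + \frac{3}{2} \right)}}{4} is an antiderivative of f.
Check: d/d\theta[- \frac{5 \log{\left(\theta - \frac{1}{2} \right)}}{4} - \frac{15 \log{\left(\theta + \frac{3}{2} \right)}}{4}] = - \frac{20 \theta}{4 \theta^{2} + 4 \theta - 3}, which equals f(\theta).
F(7/2) = - \frac{15 \log{\left(5 \right)}}{4} - \frac{5 \log{\left(3 \right)}}{4}; F(1) = - \frac{15 \log{\left(\frac{5}{2} \right)}}{4} + \frac{5 \log{\left(2 \right)}}{4}.
Integral = F(7/2) - F(1) = - \frac{15 \log{\left(5 \right)}}{4} - \frac{5 \log{\left(3 \right)}}{4} - \frac{5 \log{\left(2 \right)}}{4} + \frac{15 \log{\left(\frac{5}{2} \right)}}{4}.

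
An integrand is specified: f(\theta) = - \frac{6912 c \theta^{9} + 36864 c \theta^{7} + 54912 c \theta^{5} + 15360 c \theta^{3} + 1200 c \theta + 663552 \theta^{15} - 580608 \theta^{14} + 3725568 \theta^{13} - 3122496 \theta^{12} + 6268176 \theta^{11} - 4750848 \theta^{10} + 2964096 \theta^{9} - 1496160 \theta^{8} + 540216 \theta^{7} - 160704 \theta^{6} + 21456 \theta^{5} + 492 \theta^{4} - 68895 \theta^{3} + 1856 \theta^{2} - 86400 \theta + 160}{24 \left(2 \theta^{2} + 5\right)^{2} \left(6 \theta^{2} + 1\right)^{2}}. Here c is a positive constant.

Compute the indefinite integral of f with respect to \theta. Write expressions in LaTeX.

A first test for any F(\theta): its \theta-derivative must equal f(\theta) identically.
Check: d/d\theta[- c \theta^{2} - 24 \theta^{8} + 24 \theta^{7} - 9 \theta^{6} + \frac{3 \theta^{5}}{2} - \frac{3 \theta^{4}}{32} - \frac{4 \theta}{6 \theta^{2} + 15} - \frac{4}{2 \theta^{2} + \frac{1}{3}}] = \frac{- 6912 c \theta^{9} - 36864 c \theta^{7} - 54912 c \theta^{5} - 15360 c \theta^{3} - 1200 c \theta - 663552 \theta^{15} + 580608 \theta^{14} - 3725568 \theta^{13} + 3122496 \theta^{12} - 6268176 \theta^{11} + 4750848 \theta^{10} - 2964096 \theta^{9} + 1496160 \theta^{8} - 540216 \theta^{7} + 160704 \theta^{6} - 21456 \theta^{5} - 492 \theta^{4} + 68895 \theta^{3} - 1856 \theta^{2} + 86400 \theta - 160}{3456 \theta^{8} + 18432 \theta^{6} + 27456 \theta^{4} + 7680 \theta^{2} + 600}, which equals f(\theta).

F(\theta) = - c \theta^{2} - 24 \theta^{8} + 24 \theta^{7} - 9 \theta^{6} + \frac{3 \theta^{5}}{2} - \frac{3 \theta^{4}}{32} - \frac{4 \theta}{6 \theta^{2} + 15} - \frac{4}{2 \theta^{2} + \frac{1}{3}} + C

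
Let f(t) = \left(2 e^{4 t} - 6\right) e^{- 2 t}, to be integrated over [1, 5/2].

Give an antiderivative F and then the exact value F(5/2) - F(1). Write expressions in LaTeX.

Since d/dt undoes antidifferentiation here, F'(t) = f(t) is required of F(t).
F(t) = e^{2 t} + 3 e^{- 2 t} is an antiderivative of f.
Check: d/dt[e^{2 t} + 3 e^{- 2 t}] = \left(2 e^{4 t} - 6\right) e^{- 2 t} = f(t).
F(5/2) = \frac{3}{e^{5}} + e^{5}; F(1) = \frac{3}{e^{2}} + e^{2}.
Integral = F(5/2) - F(1) = - e^{2} - \frac{3}{e^{2}} + \frac{3}{e^{5}} + e^{5}.

Antiderivative: F(t) = e^{2 t} + 3 e^{- 2 t}; value = - e^{2} - \frac{3}{e^{2}} + \frac{3}{e^{5}} + e^{5}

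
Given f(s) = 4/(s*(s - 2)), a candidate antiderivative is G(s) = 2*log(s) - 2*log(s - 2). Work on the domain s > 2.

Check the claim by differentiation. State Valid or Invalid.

Invalid: d/ds[G] - f = -8/(s**2 - 2*s), which is not 0.

d/ds[G] = -4/(s**2 - 2*s)
d/ds[G] - f(s) = -8/(s**2 - 2*s) != 0.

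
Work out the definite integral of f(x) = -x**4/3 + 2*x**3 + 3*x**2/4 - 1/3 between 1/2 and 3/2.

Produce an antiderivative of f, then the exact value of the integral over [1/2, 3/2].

Integrate term by term and add the pieces.
F(x) = -x**5/15 + x**4/2 + x**3/4 - x/3 is an antiderivative of f.
Check: d/dx[-x**5/15 + x**4/2 + x**3/4 - x/3] = -x**4/3 + 2*x**3 + 3*x**2/4 - 1/3 = f(x).
F(3/2) = 379/160; F(1/2) = -17/160.
Integral = F(3/2) - F(1/2) = 99/40.

Antiderivative: F(x) = -x**5/15 + x**4/2 + x**3/4 - x/3; value = 99/40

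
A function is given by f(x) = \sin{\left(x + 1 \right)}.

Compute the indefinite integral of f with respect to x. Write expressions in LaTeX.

Since d/dx undoes antidifferentiation here, F'(x) = f(x) is required of F(x).
Check: d/dx[- \cos{\left(x + 1 \right)}] = \sin{\left(x + 1 \right)} = f(x).

F(x) = - \cos{\left(x + 1 \right)} + C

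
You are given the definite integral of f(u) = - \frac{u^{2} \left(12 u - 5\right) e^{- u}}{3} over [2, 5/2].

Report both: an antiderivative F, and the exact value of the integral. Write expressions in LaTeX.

Recognize the product-rule pattern: f = v'r + vr' with v = 4 u^{3} + \frac{31 u^{2}}{3} + \frac{62 u}{3} + \frac{62}{3}, r = e^{- u}, so integration by parts undoes it.
F(u) = \frac{\left(12 u^{3} + 31 u^{2} + 62 u + 62\right) e^{- u}}{3} is an antiderivative of f.
Check: d/du[\frac{\left(12 u^{3} + 31 u^{2} + 62 u + 62\right) e^{- u}}{3}] = \frac{\left(- 12 u^{3} + 5 u^{2}\right) e^{- u}}{3}, which equals f(u).
F(5/2) = \frac{2393}{12 e^{\frac{5}{2}}}; F(2) = \frac{406}{3 e^{2}}.
Integral = F(5/2) - F(2) = - \frac{406}{3 e^{2}} + \frac{2393}{12 e^{\frac{5}{2}}}.

Antiderivative: F(u) = \frac{\left(12 u^{3} + 31 u^{2} + 62 u + 62\right) e^{- u}}{3}; value = - \frac{406}{3 e^{2}} + \frac{2393}{12 e^{\frac{5}{2}}}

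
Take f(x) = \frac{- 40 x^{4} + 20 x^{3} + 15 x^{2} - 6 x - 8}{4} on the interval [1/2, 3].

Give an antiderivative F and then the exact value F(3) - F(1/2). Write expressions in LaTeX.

Whatever form F(x) takes, F'(x) = f(x) is non-negotiable.
F(x) = - 2 x^{5} + \frac{5 x^{4}}{4} + \frac{5 x^{3}}{4} - \frac{3 x^{2}}{4} - 2 x is an antiderivative of f.
Check: d/dx[- 2 x^{5} + \frac{5 x^{4}}{4} + \frac{5 x^{3}}{4} - \frac{3 x^{2}}{4} - 2 x] = - 10 x^{4} + 5 x^{3} + \frac{15 x^{2}}{4} - \frac{3 x}{2} - 2, which equals f(x).
F(3) = - \frac{1455}{4}; F(1/2) = - \frac{65}{64}.
Integral = F(3) - F(1/2) = - \frac{23215}{64}.

Antiderivative: F(x) = - 2 x^{5} + \frac{5 x^{4}}{4} + \frac{5 x^{3}}{4} - \frac{3 x^{2}}{4} - 2 x; value = - \frac{23215}{64}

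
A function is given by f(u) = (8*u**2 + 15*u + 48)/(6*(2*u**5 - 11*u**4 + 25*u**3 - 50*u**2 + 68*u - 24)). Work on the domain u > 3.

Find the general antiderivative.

Factor the denominator (6*(u - 3)*(u - 2)*(2*u - 1)*(u**2 + 4)) and decompose: f = (213*u + 574)/(5304*(u**2 + 4)) + 92/(153*(2*u - 1)) - 55/(72*(u - 2)) + 11/(26*(u - 3)); each piece integrates to a log, atan, or power term.
Check: d/du[(13464*log(u - 3) - 24310*log(u - 2) + 9568*log(u - 1/2) + 639*log(u**2 + 4) + 1722*atan(u/2))/31824] = (8*u**2 + 15*u + 48)/(12*u**5 - 66*u**4 + 150*u**3 - 300*u**2 + 408*u - 144), which equals f(u).

F(u) = (13464*log(u - 3) - 24310*log(u - 2) + 9568*log(u - 1/2) + 639*log(u**2 + 4) + 1722*atan(u/2))/31824 + C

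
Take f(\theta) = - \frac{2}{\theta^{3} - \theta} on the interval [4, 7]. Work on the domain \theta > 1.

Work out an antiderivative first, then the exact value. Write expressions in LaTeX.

Antiderivative: F(\theta) = 2 \log{\left(\theta \right)} - \log{\left(\theta^{2} - 1 \right)}; value = - \log{\left(48 \right)} - 2 \log{\left(4 \right)} + \log{\left(15 \right)} + 2 \log{\left(7 \right)}

The denominator factors as \theta \left(\theta - 1\right) \left(\theta + 1\right); partial fractions split f into directly integrable pieces: - \frac{1}{\theta + 1} - \frac{1}{\theta - 1} + \frac{2}{\theta}.
F(\theta) = 2 \log{\left(\theta \right)} - \log{\left(\theta^{2} - 1 \right)} is an antiderivative of f.
Check: d/d\theta[2 \log{\left(\theta \right)} - \log{\left(\theta^{2} - 1 \right)}] = - \frac{2}{\theta^{3} - \theta} = f(\theta).
F(7) = - \log{\left(48 \right)} + 2 \log{\left(7 \right)}; F(4) = - \log{\left(15 \right)} + 2 \log{\left(4 \right)}.
Integral = F(7) - F(4) = - \log{\left(48 \right)} - 2 \log{\left(4 \right)} + \log{\left(15 \right)} + 2 \log{\left(7 \right)}.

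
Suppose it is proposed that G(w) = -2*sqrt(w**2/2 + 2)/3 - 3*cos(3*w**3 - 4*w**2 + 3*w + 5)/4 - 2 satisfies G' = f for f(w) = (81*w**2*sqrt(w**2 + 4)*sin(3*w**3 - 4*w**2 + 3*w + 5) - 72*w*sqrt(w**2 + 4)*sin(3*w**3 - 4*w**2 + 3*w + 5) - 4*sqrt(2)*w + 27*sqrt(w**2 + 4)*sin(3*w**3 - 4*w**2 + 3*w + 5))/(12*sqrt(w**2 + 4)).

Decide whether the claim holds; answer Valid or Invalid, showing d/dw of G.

Valid: G'(w) = f(w).

d/dw[G] = (81*w**2*sqrt(w**2 + 4)*sin(3*w**3 - 4*w**2 + 3*w + 5) - 72*w*sqrt(w**2 + 4)*sin(3*w**3 - 4*w**2 + 3*w + 5) - 4*sqrt(2)*w + 27*sqrt(w**2 + 4)*sin(3*w**3 - 4*w**2 + 3*w + 5))/(12*sqrt(w**2 + 4))
This equals f(w) exactly, so the claim holds.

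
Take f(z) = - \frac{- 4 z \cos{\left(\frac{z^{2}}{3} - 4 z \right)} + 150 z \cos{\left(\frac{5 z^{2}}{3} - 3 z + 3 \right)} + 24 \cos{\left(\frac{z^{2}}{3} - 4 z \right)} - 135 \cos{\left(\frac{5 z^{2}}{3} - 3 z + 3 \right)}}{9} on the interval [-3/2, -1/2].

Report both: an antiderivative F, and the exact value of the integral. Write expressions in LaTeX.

Antiderivative: F(z) = \frac{2 \sin{\left(\frac{z^{2}}{3} - 4 z \right)}}{3} - 5 \sin{\left(\frac{5 z^{2}}{3} - 3 z + 3 \right)}; value = 5 \sin{\left(\frac{45}{4} \right)} - \frac{2 \sin{\left(\frac{27}{4} \right)}}{3} + \frac{2 \sin{\left(\frac{25}{12} \right)}}{3} - 5 \sin{\left(\frac{59}{12} \right)}

Since d/dz undoes antidifferentiation here, F'(z) = f(z) is required of F(z).
F(z) = \frac{2 \sin{\left(\frac{z^{2}}{3} - 4 z \right)}}{3} - 5 \sin{\left(\frac{5 z^{2}}{3} - 3 z + 3 \right)} is an antiderivative of f.
Check: d/dz[\frac{2 \sin{\left(\frac{z^{2}}{3} - 4 z \right)}}{3} - 5 \sin{\left(\frac{5 z^{2}}{3} - 3 z + 3 \right)}] = \frac{4 z \cos{\left(\frac{z^{2}}{3} - 4 z \right)}}{9} - \frac{50 z \cos{\left(\frac{5 z^{2}}{3} - 3 z + 3 \right)}}{3} - \frac{8 \cos{\left(\frac{z^{2}}{3} - 4 z \right)}}{3} + 15 \cos{\left(\frac{5 z^{2}}{3} - 3 z + 3 \right)}, which equals f(z).
F(-1/2) = \frac{2 \sin{\left(\frac{25}{12} \right)}}{3} - 5 \sin{\left(\frac{59}{12} \right)}; F(-3/2) = \frac{2 \sin{\left(\frac{27}{4} \right)}}{3} - 5 \sin{\left(\frac{45}{4} \right)}.
Integral = F(-1/2) - F(-3/2) = 5 \sin{\left(\frac{45}{4} \right)} - \frac{2 \sin{\left(\frac{27}{4} \right)}}{3} + \frac{2 \sin{\left(\frac{25}{12} \right)}}{3} - 5 \sin{\left(\frac{59}{12} \right)}.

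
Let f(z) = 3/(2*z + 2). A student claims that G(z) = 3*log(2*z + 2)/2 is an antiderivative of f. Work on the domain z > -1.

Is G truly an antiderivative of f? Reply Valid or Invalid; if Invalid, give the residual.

d/dz[G] = 3/(2*z + 2)
This equals f(z) exactly, so the claim holds.

Valid - differentiating G returns exactly f.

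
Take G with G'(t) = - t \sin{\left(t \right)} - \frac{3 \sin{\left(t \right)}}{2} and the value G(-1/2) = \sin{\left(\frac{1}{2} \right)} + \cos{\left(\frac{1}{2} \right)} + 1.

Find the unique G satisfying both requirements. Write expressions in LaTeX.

The integrand splits into summands that can be handled one at a time.
A general antiderivative is t \cos{\left(t \right)} - \sin{\left(t \right)} + \frac{3 \cos{\left(t \right)}}{2} + C.
The condition gives C = \sin{\left(\frac{1}{2} \right)} + \cos{\left(\frac{1}{2} \right)} + 1 - (\sin{\left(\frac{1}{2} \right)} + \cos{\left(\frac{1}{2} \right)}) = 1.
So G(t) = t \cos{\left(t \right)} - \sin{\left(t \right)} + \frac{3 \cos{\left(t \right)}}{2} + 1.
Check: d/dt[t \cos{\left(t \right)} - \sin{\left(t \right)} + \frac{3 \cos{\left(t \right)}}{2} + 1] = - t \sin{\left(t \right)} - \frac{3 \sin{\left(t \right)}}{2} = G'(t).

G(t) = t \cos{\left(t \right)} - \sin{\left(t \right)} + \frac{3 \cos{\left(t \right)}}{2} + 1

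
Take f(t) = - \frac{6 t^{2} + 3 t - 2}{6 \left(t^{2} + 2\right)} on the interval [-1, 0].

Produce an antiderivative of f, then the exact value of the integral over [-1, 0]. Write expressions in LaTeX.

A candidate is checked by its d/dt: the result must match f(t).
F(t) = - t - \frac{\log{\left(t^{2} + 2 \right)}}{4} + \frac{7 \sqrt{2} \operatorname{atan}{\left(\frac{\sqrt{2} t}{2} \right)}}{6} is an antiderivative of f.
Check: d/dt[- t - \frac{\log{\left(t^{2} + 2 \right)}}{4} + \frac{7 \sqrt{2} \operatorname{atan}{\left(\frac{\sqrt{2} t}{2} \right)}}{6}] = \frac{- 6 t^{2} - 3 t + 2}{6 t^{2} + 12}, which equals f(t).
F(0) = - \frac{\log{\left(2 \right)}}{4}; F(-1) = - \frac{7 \sqrt{2} \operatorname{atan}{\left(\frac{\sqrt{2}}{2} \right)}}{6} - \frac{\log{\left(3 \right)}}{4} + 1.
Integral = F(0) - F(-1) = -1 - \frac{\log{\left(2 \right)}}{4} + \frac{\log{\left(3 \right)}}{4} + \frac{7 \sqrt{2} \operatorname{atan}{\left(\frac{\sqrt{2}}{2} \right)}}{6}.

Antiderivative: F(t) = - t - \frac{\log{\left(t^{2} + 2 \right)}}{4} + \frac{7 \sqrt{2} \operatorname{atan}{\left(\frac{\sqrt{2} t}{2} \right)}}{6}; value = -1 - \frac{\log{\left(2 \right)}}{4} + \frac{\log{\left(3 \right)}}{4} + \frac{7 \sqrt{2} \operatorname{atan}{\left(\frac{\sqrt{2}}{2} \right)}}{6}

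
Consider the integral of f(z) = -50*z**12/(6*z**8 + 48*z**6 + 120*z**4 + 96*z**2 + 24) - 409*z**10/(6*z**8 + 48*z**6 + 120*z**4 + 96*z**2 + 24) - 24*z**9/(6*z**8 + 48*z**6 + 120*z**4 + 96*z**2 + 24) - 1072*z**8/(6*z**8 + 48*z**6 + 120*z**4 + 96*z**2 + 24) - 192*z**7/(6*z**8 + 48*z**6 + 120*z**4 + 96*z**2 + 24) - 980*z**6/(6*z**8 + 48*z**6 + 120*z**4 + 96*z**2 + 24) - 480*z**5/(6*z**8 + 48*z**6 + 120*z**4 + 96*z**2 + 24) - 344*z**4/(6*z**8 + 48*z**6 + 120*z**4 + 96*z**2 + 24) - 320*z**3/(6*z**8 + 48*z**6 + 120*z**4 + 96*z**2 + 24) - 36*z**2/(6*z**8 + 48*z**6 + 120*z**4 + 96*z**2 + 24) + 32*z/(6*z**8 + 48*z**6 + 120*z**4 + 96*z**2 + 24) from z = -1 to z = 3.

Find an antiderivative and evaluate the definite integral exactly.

Antiderivative: F(z) = -(10*z**9 + 43*z**7 + 12*z**6 + 32*z**5 + 48*z**4 + 6*z**3 + 24*z**2 + 16)/(6*(z**4 + 4*z**2 + 2)); value = -155762/357

Integrate term by term and add the pieces.
F(z) = -(10*z**9 + 43*z**7 + 12*z**6 + 32*z**5 + 48*z**4 + 6*z**3 + 24*z**2 + 16)/(6*(z**4 + 4*z**2 + 2)) is an antiderivative of f.
Check: d/dz[-(10*z**9 + 43*z**7 + 12*z**6 + 32*z**5 + 48*z**4 + 6*z**3 + 24*z**2 + 16)/(6*(z**4 + 4*z**2 + 2))] = (-50*z**12 - 409*z**10 - 24*z**9 - 1072*z**8 - 192*z**7 - 980*z**6 - 480*z**5 - 344*z**4 - 320*z**3 - 36*z**2 + 32*z)/(6*z**8 + 48*z**6 + 120*z**4 + 96*z**2 + 24), which equals f(z).
F(3) = -311677/714; F(-1) = -3/14.
Integral = F(3) - F(-1) = -155762/357.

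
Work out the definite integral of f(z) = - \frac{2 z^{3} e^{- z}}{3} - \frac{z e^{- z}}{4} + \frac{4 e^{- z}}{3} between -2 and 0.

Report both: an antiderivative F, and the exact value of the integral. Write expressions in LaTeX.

Antiderivative: F(z) = \frac{\left(z + 1\right) \left(8 z^{2} + 16 z + 35\right) e^{- z}}{12}; value = \frac{35}{12} + \frac{35 e^{2}}{12}

Recognize the product-rule pattern: f = u'v + uv' with u = \frac{2 z^{3}}{3} + 2 z^{2} + \frac{17 z}{4} + \frac{35}{12}, v = e^{- z}, so integration by parts undoes it.
F(z) = \frac{\left(z + 1\right) \left(8 z^{2} + 16 z + 35\right) e^{- z}}{12} is an antiderivative of f.
Check: d/dz[\frac{\left(z + 1\right) \left(8 z^{2} + 16 z + 35\right) e^{- z}}{12}] = \frac{\left(- 8 z^{3} - 3 z + 16\right) e^{- z}}{12}, which equals f(z).
F(0) = \frac{35}{12}; F(-2) = - \frac{35 e^{2}}{12}.
Integral = F(0) - F(-2) = \frac{35}{12} + \frac{35 e^{2}}{12}.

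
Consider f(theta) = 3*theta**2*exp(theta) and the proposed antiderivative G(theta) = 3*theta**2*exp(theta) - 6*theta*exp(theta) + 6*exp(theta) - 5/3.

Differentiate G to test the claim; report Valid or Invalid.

Valid - the claim checks out under differentiation.

d/dtheta[G] = 3*theta**2*exp(theta)
This equals f(theta) exactly, so the claim holds.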